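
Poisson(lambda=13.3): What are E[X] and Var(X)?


E[X] = Var(X) = lambda = 13.3

13.3, 13.3


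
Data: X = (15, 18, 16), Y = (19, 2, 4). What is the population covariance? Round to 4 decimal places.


Cov = (1/n)*sum((xi-xbar)(yi-ybar))
n = 3, xbar = 49/3 ≈ 16.333333, ybar = 25/3 ≈ 8.333333
sum((xi-xbar)(yi-ybar)) = -70/3 ≈ -23.333333
Cov = -23.333333 / 3 = -70/9 ≈ -7.777778

-7.7778


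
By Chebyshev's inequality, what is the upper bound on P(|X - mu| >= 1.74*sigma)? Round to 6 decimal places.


P <= 1/k^2
k^2 = 1.74^2 = 3.0276
1/k^2 = 1 / 3.0276 = 2500/7569 ≈ 0.33029462

0.330295


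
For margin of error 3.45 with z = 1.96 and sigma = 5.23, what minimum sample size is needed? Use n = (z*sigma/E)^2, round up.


z*sigma/E = 1.96 * 5.23 / 3.45 = 25627/8625 ≈ 2.971246
(z*sigma/E)^2 ≈ 8.828305
round up: n = 9

9


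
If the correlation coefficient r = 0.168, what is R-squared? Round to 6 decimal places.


R^2 = r^2 = (0.168)^2 = 0.028224

0.028224


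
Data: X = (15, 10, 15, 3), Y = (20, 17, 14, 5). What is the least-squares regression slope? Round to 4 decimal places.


b = sum((xi-xbar)(yi-ybar)) / sum((xi-xbar)^2)
n = 4, xbar = 43/4 = 10.75, ybar = 56/4 = 14
Sxy = sum((xi-xbar)(yi-ybar)) = 93
Sxx = sum((xi-xbar)^2) = 96.75
b = Sxy / Sxx = 124/129 ≈ 0.961240

0.9612


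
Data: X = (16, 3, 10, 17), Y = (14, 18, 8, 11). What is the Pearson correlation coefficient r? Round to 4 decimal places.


r = sum((xi-xbar)(yi-ybar)) / sqrt(sum((xi-xbar)^2) * sum((yi-ybar)^2))
n = 4, xbar = 46/4 = 11.5, ybar = 51/4 = 12.75
Sxy = sum((xi-xbar)(yi-ybar)) = -41.5
Sxx = sum((xi-xbar)^2) = 125
Syy = sum((yi-ybar)^2) = 54.75
sqrt(Sxx*Syy) ≈ 82.726961
r = Sxy / sqrt(Sxx*Syy) = -41.5 / 82.726961 ≈ -0.501650

-0.5017


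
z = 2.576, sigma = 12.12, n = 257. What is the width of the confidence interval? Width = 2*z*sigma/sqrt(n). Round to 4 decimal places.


width = 2*z*sigma/sqrt(n)
2*z*sigma = 2 * 2.576 * 12.12 = 62.44224
sqrt(257) ≈ 16.031220
width = 62.44224 / 16.031220 ≈ 3.895040

3.8950


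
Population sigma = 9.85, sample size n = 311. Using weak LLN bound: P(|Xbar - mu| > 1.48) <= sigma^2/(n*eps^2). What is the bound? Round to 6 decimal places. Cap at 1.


bound = min(1, sigma^2/(n*eps^2))
sigma^2 = 9.85^2 = 97.0225
n*eps^2 = 311 * 1.48^2 = 311 * 2.1904 = 681.2144
sigma^2/(n*eps^2) = 97.0225 / 681.2144 ≈ 0.14242579

0.142426


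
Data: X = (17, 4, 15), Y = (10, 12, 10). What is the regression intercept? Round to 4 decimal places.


a = ybar - b*xbar, where b = sum((xi-xbar)(yi-ybar)) / sum((xi-xbar)^2)
n = 3, xbar = 36/3 = 12, ybar = 32/3 ≈ 10.666667
Sxy = sum((xi-xbar)(yi-ybar)) = -16
Sxx = sum((xi-xbar)^2) = 98
b = Sxy / Sxx = -8/49 ≈ -0.163265
a = 10.666667 - (-0.163265) * 12 = 1856/147 ≈ 12.625850

12.6259


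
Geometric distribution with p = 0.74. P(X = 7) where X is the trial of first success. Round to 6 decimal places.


P = (1-p)^(k-1) * p
(1-p)^(k-1) = 0.26^6 ≈ 0.0003089158
P = 0.0003089158 * 0.74 ≈ 0.0002285977

0.000229


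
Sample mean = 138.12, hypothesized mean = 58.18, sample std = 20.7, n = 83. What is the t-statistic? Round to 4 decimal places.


t = (xbar - mu0) / (s/sqrt(n))
xbar - mu0 = 138.12 - 58.18 = 79.94
sqrt(83) ≈ 9.11043358
s/sqrt(n) = 20.7 / 9.11043358 ≈ 2.27212018
t = 79.94 / 2.27212018 ≈ 35.182998

35.1830


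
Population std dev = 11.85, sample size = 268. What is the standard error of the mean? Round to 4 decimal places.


SE = sigma / sqrt(n)
sqrt(268) ≈ 16.370706
SE = 11.85 / 16.370706 ≈ 0.723854

0.7239


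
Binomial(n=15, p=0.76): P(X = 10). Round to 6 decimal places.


P = C(n,k) * p^k * (1-p)^(n-k)
C(15,10) = 3003
p^k = 0.76^10 ≈ 0.06428889
(1-p)^(n-k) = 0.24^5 = 0.0007962624
P = 3003 * 0.06428889 * 0.0007962624 ≈ 0.153726

0.153726


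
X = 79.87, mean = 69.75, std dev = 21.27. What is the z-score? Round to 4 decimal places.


z = (X - mu) / sigma
X - mu = 79.87 - 69.75 = 10.12
z = 10.12 / 21.27 = 1012/2127 ≈ 0.475787

0.4758


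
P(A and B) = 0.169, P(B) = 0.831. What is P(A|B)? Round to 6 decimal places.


P(A|B) = P(A and B) / P(B) = 0.169 / 0.831 = 169/831 ≈ 0.20336943

0.203369


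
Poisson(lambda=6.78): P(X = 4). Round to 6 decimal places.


P = e^(-lam) * lam^k / k!
e^(-6.78) ≈ 0.001136275
lam^k = 6.78^4 ≈ 2113.093799
k! = 4! = 24
P = 0.001136275 * 2113.093799 / 24 ≈ 0.100044

0.100044


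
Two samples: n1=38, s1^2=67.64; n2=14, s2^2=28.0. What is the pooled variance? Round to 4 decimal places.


sp^2 = ((n1-1)*s1^2 + (n2-1)*s2^2)/(n1+n2-2)
(n1-1)*s1^2 = 37 * 67.64 = 2502.68
(n2-1)*s2^2 = 13 * 28.0 = 364
numerator = 2502.68 + 364 = 2866.68
n1+n2-2 = 50
sp^2 = 2866.68 / 50 = 57.3336

57.3336


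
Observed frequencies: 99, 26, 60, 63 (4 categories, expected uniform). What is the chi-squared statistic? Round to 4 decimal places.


chi2 = sum((O-E)^2/E), E = total/4
total = 248, E = 248/4 = 62
(99 - 62)^2 / 62 = 1369 / 62 = 1369/62 ≈ 22.080645
(26 - 62)^2 / 62 = 1296 / 62 = 648/31 ≈ 20.903226
(60 - 62)^2 / 62 = 4 / 62 = 2/31 ≈ 0.064516
(63 - 62)^2 / 62 = 1 / 62 = 1/62 ≈ 0.016129
chi2 = 1335/31 ≈ 43.064516

43.0645


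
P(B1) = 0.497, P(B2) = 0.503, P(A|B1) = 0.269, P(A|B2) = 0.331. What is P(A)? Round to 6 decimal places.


P(A) = P(A|B1)*P(B1) + P(A|B2)*P(B2)
P(A|B1)*P(B1) = 0.269 * 0.497 = 0.133693
P(A|B2)*P(B2) = 0.331 * 0.503 = 0.166493
P(A) = 0.133693 + 0.166493 = 0.300186

0.300186


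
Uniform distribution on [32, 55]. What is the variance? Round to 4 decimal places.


Var = (b-a)^2 / 12
(b-a)^2 = (55 - 32)^2 = 529
Var = 529/12 ≈ 44.083333

44.0833


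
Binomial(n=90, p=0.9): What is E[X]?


E[X] = n*p = 90 * 0.9 = 81

81


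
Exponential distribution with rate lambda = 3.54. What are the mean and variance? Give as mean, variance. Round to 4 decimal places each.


mean = 1/lam, var = 1/lam^2
mean = 1 / 3.54 = 50/177 ≈ 0.282486
lam^2 = 3.54^2 = 12.5316
var = 1 / 12.5316 ≈ 0.079798

0.2825, 0.0798


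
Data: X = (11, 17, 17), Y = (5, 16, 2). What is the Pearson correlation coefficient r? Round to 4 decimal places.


r = sum((xi-xbar)(yi-ybar)) / sqrt(sum((xi-xbar)^2) * sum((yi-ybar)^2))
n = 3, xbar = 45/3 = 15, ybar = 23/3 ≈ 7.666667
Sxy = sum((xi-xbar)(yi-ybar)) = 16
Sxx = sum((xi-xbar)^2) = 24
Syy = sum((yi-ybar)^2) = 326/3 ≈ 108.666667
sqrt(Sxx*Syy) ≈ 51.068581
r = Sxy / sqrt(Sxx*Syy) = 16 / 51.068581 ≈ 0.313304

0.3133


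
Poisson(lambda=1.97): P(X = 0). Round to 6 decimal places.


P = e^(-lam) * lam^k / k!
e^(-1.97) ≈ 0.1394569
lam^k = 1.97^0 = 1
k! = 0! = 1
P = 0.1394569 * 1 / 1 ≈ 0.139457

0.139457


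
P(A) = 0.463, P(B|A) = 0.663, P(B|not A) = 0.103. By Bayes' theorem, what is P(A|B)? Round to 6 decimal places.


P(A|B) = P(B|A)*P(A) / P(B), P(B) = P(B|A)*P(A) + P(B|not A)*P(not A)
P(B|A)*P(A) = 0.663 * 0.463 = 0.306969
P(B|not A)*P(not A) = 0.103 * 0.537 = 0.055311
P(B) = 0.306969 + 0.055311 = 0.36228
P(A|B) = 0.306969 / 0.36228 ≈ 0.84732527

0.847325


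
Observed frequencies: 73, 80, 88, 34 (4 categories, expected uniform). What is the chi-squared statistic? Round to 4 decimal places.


chi2 = sum((O-E)^2/E), E = total/4
total = 275, E = 275/4 = 68.75
(73 - 68.75)^2 / 68.75 = 18.0625 / 68.75 = 289/1100 ≈ 0.262727
(80 - 68.75)^2 / 68.75 = 126.5625 / 68.75 = 81/44 ≈ 1.840909
(88 - 68.75)^2 / 68.75 = 370.5625 / 68.75 = 5.39
(34 - 68.75)^2 / 68.75 = 1207.5625 / 68.75 = 19321/1100 ≈ 17.564545
chi2 = 6891/275 ≈ 25.058182

25.0582


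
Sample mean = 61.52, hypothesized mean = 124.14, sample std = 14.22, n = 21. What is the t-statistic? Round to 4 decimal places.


t = (xbar - mu0) / (s/sqrt(n))
xbar - mu0 = 61.52 - 124.14 = -62.62
sqrt(21) ≈ 4.58257569
s/sqrt(n) = 14.22 / 4.58257569 ≈ 3.10305840
t = -62.62 / 3.10305840 ≈ -20.180091

-20.1801


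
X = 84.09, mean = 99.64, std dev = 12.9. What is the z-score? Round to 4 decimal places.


z = (X - mu) / sigma
X - mu = 84.09 - 99.64 = -15.55
z = -15.55 / 12.9 = -311/258 ≈ -1.205426

-1.2054


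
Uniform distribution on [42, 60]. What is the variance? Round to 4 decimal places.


Var = (b-a)^2 / 12
(b-a)^2 = (60 - 42)^2 = 324
Var = 324/12 = 27

27.0000


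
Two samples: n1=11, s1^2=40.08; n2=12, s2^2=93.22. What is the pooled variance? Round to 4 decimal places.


sp^2 = ((n1-1)*s1^2 + (n2-1)*s2^2)/(n1+n2-2)
(n1-1)*s1^2 = 10 * 40.08 = 400.8
(n2-1)*s2^2 = 11 * 93.22 = 1025.42
numerator = 400.8 + 1025.42 = 1426.22
n1+n2-2 = 21
sp^2 = 1426.22 / 21 = 71311/1050 ≈ 67.915238

67.9152


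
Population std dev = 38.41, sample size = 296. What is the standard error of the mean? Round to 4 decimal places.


SE = sigma / sqrt(n)
sqrt(296) ≈ 17.204651
SE = 38.41 / 17.204651 ≈ 2.232536

2.2325


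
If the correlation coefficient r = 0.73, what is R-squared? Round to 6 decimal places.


R^2 = r^2 = (0.73)^2 = 0.5329

0.532900


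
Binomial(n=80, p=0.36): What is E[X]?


E[X] = n*p = 80 * 0.36 = 28.8

28.8


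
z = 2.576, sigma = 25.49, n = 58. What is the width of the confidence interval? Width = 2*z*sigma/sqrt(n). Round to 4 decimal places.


width = 2*z*sigma/sqrt(n)
2*z*sigma = 2 * 2.576 * 25.49 = 131.32448
sqrt(58) ≈ 7.615773
width = 131.32448 / 7.615773 ≈ 17.243749

17.2437


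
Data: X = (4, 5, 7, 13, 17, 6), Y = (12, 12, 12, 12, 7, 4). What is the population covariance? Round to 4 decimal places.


Cov = (1/n)*sum((xi-xbar)(yi-ybar))
n = 6, xbar = 52/6 = 26/3 ≈ 8.666667, ybar = 59/6 ≈ 9.833333
sum((xi-xbar)(yi-ybar)) = -61/3 ≈ -20.333333
Cov = -20.333333 / 6 = -61/18 ≈ -3.388889

-3.3889


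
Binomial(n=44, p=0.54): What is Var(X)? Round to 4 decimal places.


Var = n*p*(1-p) = 44 * 0.54 * 0.46 = 10.9296

10.9296


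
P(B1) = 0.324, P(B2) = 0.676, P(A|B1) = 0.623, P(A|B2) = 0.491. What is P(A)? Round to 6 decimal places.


P(A) = P(A|B1)*P(B1) + P(A|B2)*P(B2)
P(A|B1)*P(B1) = 0.623 * 0.324 = 0.201852
P(A|B2)*P(B2) = 0.491 * 0.676 = 0.331916
P(A) = 0.201852 + 0.331916 = 0.533768

0.533768


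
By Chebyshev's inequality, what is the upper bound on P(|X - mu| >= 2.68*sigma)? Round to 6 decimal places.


P <= 1/k^2
k^2 = 2.68^2 = 7.1824
1/k^2 = 1 / 7.1824 = 625/4489 ≈ 0.13922923

0.139229


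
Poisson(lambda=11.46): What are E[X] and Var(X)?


E[X] = Var(X) = lambda = 11.46

11.46, 11.46


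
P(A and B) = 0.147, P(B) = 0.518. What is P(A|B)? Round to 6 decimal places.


P(A|B) = P(A and B) / P(B) = 0.147 / 0.518 = 21/74 ≈ 0.28378378

0.283784


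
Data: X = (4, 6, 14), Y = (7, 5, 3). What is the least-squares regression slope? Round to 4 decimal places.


b = sum((xi-xbar)(yi-ybar)) / sum((xi-xbar)^2)
n = 3, xbar = 24/3 = 8, ybar = 15/3 = 5
Sxy = sum((xi-xbar)(yi-ybar)) = -20
Sxx = sum((xi-xbar)^2) = 56
b = Sxy / Sxx = -5/14 ≈ -0.357143

-0.3571


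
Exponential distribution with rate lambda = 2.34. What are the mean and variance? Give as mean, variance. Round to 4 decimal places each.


mean = 1/lam, var = 1/lam^2
mean = 1 / 2.34 = 50/117 ≈ 0.427350
lam^2 = 2.34^2 = 5.4756
var = 1 / 5.4756 ≈ 0.182628

0.4274, 0.1826


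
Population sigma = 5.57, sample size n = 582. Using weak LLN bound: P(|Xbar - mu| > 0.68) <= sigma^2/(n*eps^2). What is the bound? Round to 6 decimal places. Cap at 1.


bound = min(1, sigma^2/(n*eps^2))
sigma^2 = 5.57^2 = 31.0249
n*eps^2 = 582 * 0.68^2 = 582 * 0.4624 = 269.1168
sigma^2/(n*eps^2) = 31.0249 / 269.1168 ≈ 0.11528414

0.115284


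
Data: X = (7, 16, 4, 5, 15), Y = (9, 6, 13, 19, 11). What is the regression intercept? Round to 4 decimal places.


a = ybar - b*xbar, where b = sum((xi-xbar)(yi-ybar)) / sum((xi-xbar)^2)
n = 5, xbar = 47/5 = 9.4, ybar = 58/5 = 11.6
Sxy = sum((xi-xbar)(yi-ybar)) = -74.2
Sxx = sum((xi-xbar)^2) = 129.2
b = Sxy / Sxx = -371/646 ≈ -0.574303
a = 11.6 - (-0.574303) * 9.4 = 10981/646 ≈ 16.998452

16.9985


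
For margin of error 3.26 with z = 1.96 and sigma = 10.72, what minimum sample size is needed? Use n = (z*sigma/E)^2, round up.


z*sigma/E = 1.96 * 10.72 / 3.26 = 26264/4075 ≈ 6.445153
(z*sigma/E)^2 ≈ 41.540002
round up: n = 42

42


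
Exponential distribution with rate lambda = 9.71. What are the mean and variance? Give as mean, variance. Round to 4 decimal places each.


mean = 1/lam, var = 1/lam^2
mean = 1 / 9.71 = 100/971 ≈ 0.102987
lam^2 = 9.71^2 = 94.2841
var = 1 / 94.2841 ≈ 0.010606

0.1030, 0.0106


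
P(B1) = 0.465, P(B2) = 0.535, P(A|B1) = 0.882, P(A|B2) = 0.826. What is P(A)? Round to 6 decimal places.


P(A) = P(A|B1)*P(B1) + P(A|B2)*P(B2)
P(A|B1)*P(B1) = 0.882 * 0.465 = 0.41013
P(A|B2)*P(B2) = 0.826 * 0.535 = 0.44191
P(A) = 0.41013 + 0.44191 = 0.85204

0.852040


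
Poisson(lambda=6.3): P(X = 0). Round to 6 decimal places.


P = e^(-lam) * lam^k / k!
e^(-6.3) ≈ 0.001836305
lam^k = 6.3^0 = 1
k! = 0! = 1
P = 0.001836305 * 1 / 1 ≈ 0.001836

0.001836


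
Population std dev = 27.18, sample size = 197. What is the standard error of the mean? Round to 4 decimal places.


SE = sigma / sqrt(n)
sqrt(197) ≈ 14.035669
SE = 27.18 / 14.035669 ≈ 1.936495

1.9365


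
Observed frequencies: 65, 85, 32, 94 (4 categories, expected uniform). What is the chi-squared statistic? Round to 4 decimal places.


chi2 = sum((O-E)^2/E), E = total/4
total = 276, E = 276/4 = 69
(65 - 69)^2 / 69 = 16 / 69 = 16/69 ≈ 0.231884
(85 - 69)^2 / 69 = 256 / 69 = 256/69 ≈ 3.710145
(32 - 69)^2 / 69 = 1369 / 69 = 1369/69 ≈ 19.840580
(94 - 69)^2 / 69 = 625 / 69 = 625/69 ≈ 9.057971
chi2 = 2266/69 ≈ 32.840580

32.8406


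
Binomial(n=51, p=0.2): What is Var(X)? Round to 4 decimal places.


Var = n*p*(1-p) = 51 * 0.2 * 0.8 = 8.16

8.1600


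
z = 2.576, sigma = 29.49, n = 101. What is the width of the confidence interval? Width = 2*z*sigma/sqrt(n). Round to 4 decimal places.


width = 2*z*sigma/sqrt(n)
2*z*sigma = 2 * 2.576 * 29.49 = 151.93248
sqrt(101) ≈ 10.049876
width = 151.93248 / 10.049876 ≈ 15.117847

15.1178


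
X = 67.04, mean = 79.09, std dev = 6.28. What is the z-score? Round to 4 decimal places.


z = (X - mu) / sigma
X - mu = 67.04 - 79.09 = -12.05
z = -12.05 / 6.28 = -1205/628 ≈ -1.918790

-1.9188


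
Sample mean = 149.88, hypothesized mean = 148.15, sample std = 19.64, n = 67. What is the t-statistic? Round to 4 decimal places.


t = (xbar - mu0) / (s/sqrt(n))
xbar - mu0 = 149.88 - 148.15 = 1.73
sqrt(67) ≈ 8.18535277
s/sqrt(n) = 19.64 / 8.18535277 ≈ 2.39940789
t = 1.73 / 2.39940789 ≈ 0.721011

0.7210


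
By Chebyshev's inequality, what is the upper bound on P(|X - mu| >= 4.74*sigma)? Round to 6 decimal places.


P <= 1/k^2
k^2 = 4.74^2 = 22.4676
1/k^2 = 1 / 22.4676 ≈ 0.04450854

0.044509


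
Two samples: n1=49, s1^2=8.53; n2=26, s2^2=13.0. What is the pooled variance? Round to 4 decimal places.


sp^2 = ((n1-1)*s1^2 + (n2-1)*s2^2)/(n1+n2-2)
(n1-1)*s1^2 = 48 * 8.53 = 409.44
(n2-1)*s2^2 = 25 * 13.0 = 325
numerator = 409.44 + 325 = 734.44
n1+n2-2 = 73
sp^2 = 734.44 / 73 = 18361/1825 ≈ 10.060822

10.0608


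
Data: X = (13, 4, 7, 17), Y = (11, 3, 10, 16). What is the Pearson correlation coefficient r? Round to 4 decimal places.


r = sum((xi-xbar)(yi-ybar)) / sqrt(sum((xi-xbar)^2) * sum((yi-ybar)^2))
n = 4, xbar = 41/4 = 10.25, ybar = 40/4 = 10
Sxy = sum((xi-xbar)(yi-ybar)) = 87
Sxx = sum((xi-xbar)^2) = 102.75
Syy = sum((yi-ybar)^2) = 86
sqrt(Sxx*Syy) ≈ 94.002660
r = Sxy / sqrt(Sxx*Syy) = 87 / 94.002660 ≈ 0.925506

0.9255


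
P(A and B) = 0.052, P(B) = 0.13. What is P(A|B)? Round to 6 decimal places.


P(A|B) = P(A and B) / P(B) = 0.052 / 0.13 = 0.4

0.400000


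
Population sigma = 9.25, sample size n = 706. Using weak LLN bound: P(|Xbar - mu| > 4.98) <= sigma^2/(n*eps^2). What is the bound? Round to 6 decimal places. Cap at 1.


bound = min(1, sigma^2/(n*eps^2))
sigma^2 = 9.25^2 = 85.5625
n*eps^2 = 706 * 4.98^2 = 706 * 24.8004 = 17509.0824
sigma^2/(n*eps^2) = 85.5625 / 17509.0824 ≈ 0.00488675

0.004887


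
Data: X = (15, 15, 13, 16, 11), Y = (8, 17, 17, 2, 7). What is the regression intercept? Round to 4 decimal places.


a = ybar - b*xbar, where b = sum((xi-xbar)(yi-ybar)) / sum((xi-xbar)^2)
n = 5, xbar = 70/5 = 14, ybar = 51/5 = 10.2
Sxy = sum((xi-xbar)(yi-ybar)) = -9
Sxx = sum((xi-xbar)^2) = 16
b = Sxy / Sxx = -0.5625
a = 10.2 - (-0.5625) * 14 = 18.075

18.0750


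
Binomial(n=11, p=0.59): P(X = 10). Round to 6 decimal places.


P = C(n,k) * p^k * (1-p)^(n-k)
C(11,10) = 11
p^k = 0.59^10 ≈ 0.005111168
(1-p)^(n-k) = 0.41^1 = 0.41
P = 11 * 0.005111168 * 0.41 ≈ 0.023051

0.023051


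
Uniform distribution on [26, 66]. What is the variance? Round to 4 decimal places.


Var = (b-a)^2 / 12
(b-a)^2 = (66 - 26)^2 = 1600
Var = 1600/12 ≈ 133.333333

133.3333


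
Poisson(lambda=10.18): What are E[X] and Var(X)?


E[X] = Var(X) = lambda = 10.18

10.18, 10.18


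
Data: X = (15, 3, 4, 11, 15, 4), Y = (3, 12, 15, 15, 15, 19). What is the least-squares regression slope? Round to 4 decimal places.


b = sum((xi-xbar)(yi-ybar)) / sum((xi-xbar)^2)
n = 6, xbar = 52/6 = 26/3 ≈ 8.666667, ybar = 79/6 ≈ 13.166667
Sxy = sum((xi-xbar)(yi-ybar)) = -233/3 ≈ -77.666667
Sxx = sum((xi-xbar)^2) = 484/3 ≈ 161.333333
b = Sxy / Sxx = -233/484 ≈ -0.481405

-0.4814


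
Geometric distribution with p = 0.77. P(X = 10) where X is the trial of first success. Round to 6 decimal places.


P = (1-p)^(k-1) * p
(1-p)^(k-1) = 0.23^9 ≈ 0.000001801153
P = 0.000001801153 * 0.77 ≈ 0.000001386888

0.000001


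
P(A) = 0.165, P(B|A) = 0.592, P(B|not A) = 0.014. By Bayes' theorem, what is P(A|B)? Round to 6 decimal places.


P(A|B) = P(B|A)*P(A) / P(B), P(B) = P(B|A)*P(A) + P(B|not A)*P(not A)
P(B|A)*P(A) = 0.592 * 0.165 = 0.09768
P(B|not A)*P(not A) = 0.014 * 0.835 = 0.01169
P(B) = 0.09768 + 0.01169 = 0.10937
P(A|B) = 0.09768 / 0.10937 ≈ 0.89311511

0.893115


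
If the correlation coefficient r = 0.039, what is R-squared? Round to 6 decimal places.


R^2 = r^2 = (0.039)^2 = 0.001521

0.001521


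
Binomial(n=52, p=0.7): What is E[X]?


E[X] = n*p = 52 * 0.7 = 36.4

36.4


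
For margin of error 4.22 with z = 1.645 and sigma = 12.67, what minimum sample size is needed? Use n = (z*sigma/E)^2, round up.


z*sigma/E = 1.645 * 12.67 / 4.22 ≈ 4.938898
(z*sigma/E)^2 ≈ 24.392714
round up: n = 25

25


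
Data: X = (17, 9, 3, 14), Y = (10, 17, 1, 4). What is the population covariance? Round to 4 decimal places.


Cov = (1/n)*sum((xi-xbar)(yi-ybar))
n = 4, xbar = 43/4 = 10.75, ybar = 32/4 = 8
sum((xi-xbar)(yi-ybar)) = 38
Cov = 38 / 4 = 9.5

9.5000


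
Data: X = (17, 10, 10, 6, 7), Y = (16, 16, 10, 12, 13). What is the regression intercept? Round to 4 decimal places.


a = ybar - b*xbar, where b = sum((xi-xbar)(yi-ybar)) / sum((xi-xbar)^2)
n = 5, xbar = 50/5 = 10, ybar = 67/5 = 13.4
Sxy = sum((xi-xbar)(yi-ybar)) = 25
Sxx = sum((xi-xbar)^2) = 74
b = Sxy / Sxx = 25/74 ≈ 0.337838
a = 13.4 - 0.337838 * 10 = 1854/185 ≈ 10.021622

10.0216


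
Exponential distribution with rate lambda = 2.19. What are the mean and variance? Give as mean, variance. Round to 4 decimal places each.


mean = 1/lam, var = 1/lam^2
mean = 1 / 2.19 = 100/219 ≈ 0.456621
lam^2 = 2.19^2 = 4.7961
var = 1 / 4.7961 ≈ 0.208503

0.4566, 0.2085


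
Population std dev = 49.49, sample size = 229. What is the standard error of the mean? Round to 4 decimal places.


SE = sigma / sqrt(n)
sqrt(229) ≈ 15.132746
SE = 49.49 / 15.132746 ≈ 3.270391

3.2704


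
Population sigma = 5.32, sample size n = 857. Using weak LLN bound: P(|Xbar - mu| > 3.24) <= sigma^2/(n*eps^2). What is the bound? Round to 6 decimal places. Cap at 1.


bound = min(1, sigma^2/(n*eps^2))
sigma^2 = 5.32^2 = 28.3024
n*eps^2 = 857 * 3.24^2 = 857 * 10.4976 = 8996.4432
sigma^2/(n*eps^2) = 28.3024 / 8996.4432 ≈ 0.00314595

0.003146


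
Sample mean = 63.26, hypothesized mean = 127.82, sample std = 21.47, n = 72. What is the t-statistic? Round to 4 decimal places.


t = (xbar - mu0) / (s/sqrt(n))
xbar - mu0 = 63.26 - 127.82 = -64.56
sqrt(72) ≈ 8.48528137
s/sqrt(n) = 21.47 / 8.48528137 ≈ 2.53026377
t = -64.56 / 2.53026377 ≈ -25.515126

-25.5151


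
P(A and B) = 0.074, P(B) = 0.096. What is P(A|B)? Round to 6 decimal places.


P(A|B) = P(A and B) / P(B) = 0.074 / 0.096 = 37/48 ≈ 0.77083333

0.770833


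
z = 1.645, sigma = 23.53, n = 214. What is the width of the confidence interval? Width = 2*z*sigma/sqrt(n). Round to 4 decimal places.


width = 2*z*sigma/sqrt(n)
2*z*sigma = 2 * 1.645 * 23.53 = 77.4137
sqrt(214) ≈ 14.628739
width = 77.4137 / 14.628739 ≈ 5.291892

5.2919


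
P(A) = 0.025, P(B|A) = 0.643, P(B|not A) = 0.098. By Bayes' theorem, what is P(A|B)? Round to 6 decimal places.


P(A|B) = P(B|A)*P(A) / P(B), P(B) = P(B|A)*P(A) + P(B|not A)*P(not A)
P(B|A)*P(A) = 0.643 * 0.025 = 0.016075
P(B|not A)*P(not A) = 0.098 * 0.975 = 0.09555
P(B) = 0.016075 + 0.09555 = 0.111625
P(A|B) = 0.016075 / 0.111625 = 643/4465 ≈ 0.14400896

0.144009


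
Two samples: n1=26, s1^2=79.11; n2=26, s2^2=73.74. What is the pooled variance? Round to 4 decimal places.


sp^2 = ((n1-1)*s1^2 + (n2-1)*s2^2)/(n1+n2-2)
(n1-1)*s1^2 = 25 * 79.11 = 1977.75
(n2-1)*s2^2 = 25 * 73.74 = 1843.5
numerator = 1977.75 + 1843.5 = 3821.25
n1+n2-2 = 50
sp^2 = 3821.25 / 50 = 76.425

76.4250


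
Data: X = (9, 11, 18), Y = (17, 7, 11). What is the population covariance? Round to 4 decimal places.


Cov = (1/n)*sum((xi-xbar)(yi-ybar))
n = 3, xbar = 38/3 ≈ 12.666667, ybar = 35/3 ≈ 11.666667
sum((xi-xbar)(yi-ybar)) = -46/3 ≈ -15.333333
Cov = -15.333333 / 3 = -46/9 ≈ -5.111111

-5.1111


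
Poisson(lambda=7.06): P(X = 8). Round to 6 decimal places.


P = e^(-lam) * lam^k / k!
e^(-7.06) ≈ 0.0008587781
lam^k = 7.06^8 ≈ 6172166.149860
k! = 8! = 40320
P = 0.0008587781 * 6172166.149860 / 40320 ≈ 0.131461

0.131461


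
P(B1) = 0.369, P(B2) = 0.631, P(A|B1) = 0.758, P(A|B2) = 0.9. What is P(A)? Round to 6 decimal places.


P(A) = P(A|B1)*P(B1) + P(A|B2)*P(B2)
P(A|B1)*P(B1) = 0.758 * 0.369 = 0.279702
P(A|B2)*P(B2) = 0.9 * 0.631 = 0.5679
P(A) = 0.279702 + 0.5679 = 0.847602

0.847602


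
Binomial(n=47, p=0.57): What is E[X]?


E[X] = n*p = 47 * 0.57 = 26.79

26.79


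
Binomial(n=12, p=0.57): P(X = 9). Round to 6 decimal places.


P = C(n,k) * p^k * (1-p)^(n-k)
C(12,9) = 220
p^k = 0.57^9 ≈ 0.006351462
(1-p)^(n-k) = 0.43^3 = 0.079507
P = 220 * 0.006351462 * 0.079507 ≈ 0.111097

0.111097


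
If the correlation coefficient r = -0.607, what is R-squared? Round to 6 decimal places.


R^2 = r^2 = (-0.607)^2 = 0.368449

0.368449


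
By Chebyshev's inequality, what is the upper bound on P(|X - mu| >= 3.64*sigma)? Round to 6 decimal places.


P <= 1/k^2
k^2 = 3.64^2 = 13.2496
1/k^2 = 1 / 13.2496 = 625/8281 ≈ 0.07547398

0.075474


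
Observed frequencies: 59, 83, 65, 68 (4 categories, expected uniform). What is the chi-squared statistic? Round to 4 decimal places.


chi2 = sum((O-E)^2/E), E = total/4
total = 275, E = 275/4 = 68.75
(59 - 68.75)^2 / 68.75 = 95.0625 / 68.75 = 1521/1100 ≈ 1.382727
(83 - 68.75)^2 / 68.75 = 203.0625 / 68.75 = 3249/1100 ≈ 2.953636
(65 - 68.75)^2 / 68.75 = 14.0625 / 68.75 = 9/44 ≈ 0.204545
(68 - 68.75)^2 / 68.75 = 0.5625 / 68.75 = 9/1100 ≈ 0.008182
chi2 = 1251/275 ≈ 4.549091

4.5491


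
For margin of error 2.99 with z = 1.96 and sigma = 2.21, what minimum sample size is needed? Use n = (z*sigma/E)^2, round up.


z*sigma/E = 1.96 * 2.21 / 2.99 = 833/575 ≈ 1.448696
(z*sigma/E)^2 ≈ 2.098719
round up: n = 3

3


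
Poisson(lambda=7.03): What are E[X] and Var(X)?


E[X] = Var(X) = lambda = 7.03

7.03, 7.03


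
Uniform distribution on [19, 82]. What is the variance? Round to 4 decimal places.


Var = (b-a)^2 / 12
(b-a)^2 = (82 - 19)^2 = 3969
Var = 3969/12 = 330.75

330.7500


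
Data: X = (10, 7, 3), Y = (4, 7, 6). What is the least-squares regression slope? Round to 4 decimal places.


b = sum((xi-xbar)(yi-ybar)) / sum((xi-xbar)^2)
n = 3, xbar = 20/3 ≈ 6.666667, ybar = 17/3 ≈ 5.666667
Sxy = sum((xi-xbar)(yi-ybar)) = -19/3 ≈ -6.333333
Sxx = sum((xi-xbar)^2) = 74/3 ≈ 24.666667
b = Sxy / Sxx = -19/74 ≈ -0.256757

-0.2568


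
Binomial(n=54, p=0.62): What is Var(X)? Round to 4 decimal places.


Var = n*p*(1-p) = 54 * 0.62 * 0.38 = 12.7224

12.7224


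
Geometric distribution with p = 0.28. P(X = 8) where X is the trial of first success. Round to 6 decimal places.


P = (1-p)^(k-1) * p
(1-p)^(k-1) = 0.72^7 ≈ 0.1003061
P = 0.1003061 * 0.28 ≈ 0.02808572

0.028086


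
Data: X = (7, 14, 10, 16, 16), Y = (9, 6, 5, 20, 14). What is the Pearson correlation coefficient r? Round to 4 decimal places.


r = sum((xi-xbar)(yi-ybar)) / sqrt(sum((xi-xbar)^2) * sum((yi-ybar)^2))
n = 5, xbar = 63/5 = 12.6, ybar = 54/5 = 10.8
Sxy = sum((xi-xbar)(yi-ybar)) = 60.6
Sxx = sum((xi-xbar)^2) = 63.2
Syy = sum((yi-ybar)^2) = 154.8
sqrt(Sxx*Syy) ≈ 98.910869
r = Sxy / sqrt(Sxx*Syy) = 60.6 / 98.910869 ≈ 0.612673

0.6127


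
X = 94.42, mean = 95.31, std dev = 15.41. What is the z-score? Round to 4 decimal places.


z = (X - mu) / sigma
X - mu = 94.42 - 95.31 = -0.89
z = -0.89 / 15.41 = -89/1541 ≈ -0.057755

-0.0578


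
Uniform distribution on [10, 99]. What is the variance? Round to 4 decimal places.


Var = (b-a)^2 / 12
(b-a)^2 = (99 - 10)^2 = 7921
Var = 7921/12 ≈ 660.083333

660.0833


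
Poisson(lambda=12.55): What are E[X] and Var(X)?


E[X] = Var(X) = lambda = 12.55

12.55, 12.55


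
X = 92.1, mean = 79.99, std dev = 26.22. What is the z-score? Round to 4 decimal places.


z = (X - mu) / sigma
X - mu = 92.1 - 79.99 = 12.11
z = 12.11 / 26.22 = 1211/2622 ≈ 0.461861

0.4619


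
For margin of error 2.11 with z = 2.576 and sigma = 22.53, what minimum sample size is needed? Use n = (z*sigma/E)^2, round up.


z*sigma/E = 2.576 * 22.53 / 2.11 ≈ 27.505820
(z*sigma/E)^2 ≈ 756.570129
round up: n = 757

757


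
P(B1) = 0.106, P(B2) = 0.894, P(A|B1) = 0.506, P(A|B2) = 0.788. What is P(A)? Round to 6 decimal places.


P(A) = P(A|B1)*P(B1) + P(A|B2)*P(B2)
P(A|B1)*P(B1) = 0.506 * 0.106 = 0.053636
P(A|B2)*P(B2) = 0.788 * 0.894 = 0.704472
P(A) = 0.053636 + 0.704472 = 0.758108

0.758108


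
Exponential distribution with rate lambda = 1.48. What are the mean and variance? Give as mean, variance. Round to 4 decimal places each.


mean = 1/lam, var = 1/lam^2
mean = 1 / 1.48 = 25/37 ≈ 0.675676
lam^2 = 1.48^2 = 2.1904
var = 1 / 2.1904 = 625/1369 ≈ 0.456538

0.6757, 0.4565


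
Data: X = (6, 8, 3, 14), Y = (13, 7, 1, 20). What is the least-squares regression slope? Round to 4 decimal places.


b = sum((xi-xbar)(yi-ybar)) / sum((xi-xbar)^2)
n = 4, xbar = 31/4 = 7.75, ybar = 41/4 = 10.25
Sxy = sum((xi-xbar)(yi-ybar)) = 99.25
Sxx = sum((xi-xbar)^2) = 64.75
b = Sxy / Sxx = 397/259 ≈ 1.532819

1.5328


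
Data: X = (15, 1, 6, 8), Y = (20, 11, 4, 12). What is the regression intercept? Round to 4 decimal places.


a = ybar - b*xbar, where b = sum((xi-xbar)(yi-ybar)) / sum((xi-xbar)^2)
n = 4, xbar = 30/4 = 7.5, ybar = 47/4 = 11.75
Sxy = sum((xi-xbar)(yi-ybar)) = 78.5
Sxx = sum((xi-xbar)^2) = 101
b = Sxy / Sxx = 157/202 ≈ 0.777228
a = 11.75 - 0.777228 * 7.5 = 598/101 ≈ 5.920792

5.9208


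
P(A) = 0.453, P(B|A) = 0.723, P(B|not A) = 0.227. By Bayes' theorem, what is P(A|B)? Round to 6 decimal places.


P(A|B) = P(B|A)*P(A) / P(B), P(B) = P(B|A)*P(A) + P(B|not A)*P(not A)
P(B|A)*P(A) = 0.723 * 0.453 = 0.327519
P(B|not A)*P(not A) = 0.227 * 0.547 = 0.124169
P(B) = 0.327519 + 0.124169 = 0.451688
P(A|B) = 0.327519 / 0.451688 ≈ 0.72510007

0.725100


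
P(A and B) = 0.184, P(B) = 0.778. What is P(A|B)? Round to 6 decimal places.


P(A|B) = P(A and B) / P(B) = 0.184 / 0.778 = 92/389 ≈ 0.23650386

0.236504


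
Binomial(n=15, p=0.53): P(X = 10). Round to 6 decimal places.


P = C(n,k) * p^k * (1-p)^(n-k)
C(15,10) = 3003
p^k = 0.53^10 ≈ 0.001748875
(1-p)^(n-k) = 0.47^5 ≈ 0.02293450
P = 3003 * 0.001748875 * 0.02293450 ≈ 0.120449

0.120449


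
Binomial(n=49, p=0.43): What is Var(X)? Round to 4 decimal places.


Var = n*p*(1-p) = 49 * 0.43 * 0.57 = 12.0099

12.0099


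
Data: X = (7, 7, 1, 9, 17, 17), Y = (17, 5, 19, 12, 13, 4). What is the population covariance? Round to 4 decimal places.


Cov = (1/n)*sum((xi-xbar)(yi-ybar))
n = 6, xbar = 58/6 = 29/3 ≈ 9.666667, ybar = 70/6 = 35/3 ≈ 11.666667
sum((xi-xbar)(yi-ybar)) = -320/3 ≈ -106.666667
Cov = -106.666667 / 6 = -160/9 ≈ -17.777778

-17.7778


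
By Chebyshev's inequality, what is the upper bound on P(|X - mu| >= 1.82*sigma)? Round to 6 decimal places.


P <= 1/k^2
k^2 = 1.82^2 = 3.3124
1/k^2 = 1 / 3.3124 = 2500/8281 ≈ 0.30189591

0.301896


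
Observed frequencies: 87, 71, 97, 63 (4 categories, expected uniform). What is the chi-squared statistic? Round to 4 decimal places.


chi2 = sum((O-E)^2/E), E = total/4
total = 318, E = 318/4 = 79.5
(87 - 79.5)^2 / 79.5 = 56.25 / 79.5 = 75/106 ≈ 0.707547
(71 - 79.5)^2 / 79.5 = 72.25 / 79.5 = 289/318 ≈ 0.908805
(97 - 79.5)^2 / 79.5 = 306.25 / 79.5 = 1225/318 ≈ 3.852201
(63 - 79.5)^2 / 79.5 = 272.25 / 79.5 = 363/106 ≈ 3.424528
chi2 = 1414/159 ≈ 8.893082

8.8931


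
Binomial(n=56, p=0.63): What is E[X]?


E[X] = n*p = 56 * 0.63 = 35.28

35.28


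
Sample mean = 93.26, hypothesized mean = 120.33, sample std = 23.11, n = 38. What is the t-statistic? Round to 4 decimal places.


t = (xbar - mu0) / (s/sqrt(n))
xbar - mu0 = 93.26 - 120.33 = -27.07
sqrt(38) ≈ 6.16441400
s/sqrt(n) = 23.11 / 6.16441400 ≈ 3.74893704
t = -27.07 / 3.74893704 ≈ -7.220713

-7.2207


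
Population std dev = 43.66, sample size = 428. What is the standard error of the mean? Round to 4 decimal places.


SE = sigma / sqrt(n)
sqrt(428) ≈ 20.688161
SE = 43.66 / 20.688161 ≈ 2.110386

2.1104


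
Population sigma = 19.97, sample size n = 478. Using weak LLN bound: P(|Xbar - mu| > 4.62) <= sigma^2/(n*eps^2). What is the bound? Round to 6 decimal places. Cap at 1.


bound = min(1, sigma^2/(n*eps^2))
sigma^2 = 19.97^2 = 398.8009
n*eps^2 = 478 * 4.62^2 = 478 * 21.3444 = 10202.6232
sigma^2/(n*eps^2) = 398.8009 / 10202.6232 ≈ 0.03908807

0.039088


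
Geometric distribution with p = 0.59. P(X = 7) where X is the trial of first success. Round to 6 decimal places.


P = (1-p)^(k-1) * p
(1-p)^(k-1) = 0.41^6 ≈ 0.004750104
P = 0.004750104 * 0.59 ≈ 0.002802562

0.002803


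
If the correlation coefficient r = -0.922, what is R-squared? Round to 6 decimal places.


R^2 = r^2 = (-0.922)^2 = 0.850084

0.850084


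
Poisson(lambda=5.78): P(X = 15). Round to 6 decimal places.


P = e^(-lam) * lam^k / k!
e^(-5.78) ≈ 0.003088715
lam^k = 5.78^15 ≈ 268483484903.498238
k! = 15! = 1307674368000
P = 0.003088715 * 268483484903.498238 / 1307674368000 ≈ 0.000634

0.000634


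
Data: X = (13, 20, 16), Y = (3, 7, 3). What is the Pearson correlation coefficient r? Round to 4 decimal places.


r = sum((xi-xbar)(yi-ybar)) / sqrt(sum((xi-xbar)^2) * sum((yi-ybar)^2))
n = 3, xbar = 49/3 ≈ 16.333333, ybar = 13/3 ≈ 4.333333
Sxy = sum((xi-xbar)(yi-ybar)) = 44/3 ≈ 14.666667
Sxx = sum((xi-xbar)^2) = 74/3 ≈ 24.666667
Syy = sum((yi-ybar)^2) = 32/3 ≈ 10.666667
sqrt(Sxx*Syy) ≈ 16.220700
r = Sxy / sqrt(Sxx*Syy) = 14.666667 / 16.220700 ≈ 0.904194

0.9042


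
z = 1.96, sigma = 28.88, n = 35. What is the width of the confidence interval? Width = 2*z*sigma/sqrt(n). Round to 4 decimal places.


width = 2*z*sigma/sqrt(n)
2*z*sigma = 2 * 1.96 * 28.88 = 113.2096
sqrt(35) ≈ 5.916080
width = 113.2096 / 5.916080 ≈ 19.135915

19.1359


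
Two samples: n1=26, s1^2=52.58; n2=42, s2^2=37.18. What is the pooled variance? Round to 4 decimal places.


sp^2 = ((n1-1)*s1^2 + (n2-1)*s2^2)/(n1+n2-2)
(n1-1)*s1^2 = 25 * 52.58 = 1314.5
(n2-1)*s2^2 = 41 * 37.18 = 1524.38
numerator = 1314.5 + 1524.38 = 2838.88
n1+n2-2 = 66
sp^2 = 2838.88 / 66 = 3226/75 ≈ 43.013333

43.0133


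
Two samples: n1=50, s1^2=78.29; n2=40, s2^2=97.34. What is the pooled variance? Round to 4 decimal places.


sp^2 = ((n1-1)*s1^2 + (n2-1)*s2^2)/(n1+n2-2)
(n1-1)*s1^2 = 49 * 78.29 = 3836.21
(n2-1)*s2^2 = 39 * 97.34 = 3796.26
numerator = 3836.21 + 3796.26 = 7632.47
n1+n2-2 = 88
sp^2 = 7632.47 / 88 = 763247/8800 ≈ 86.732614

86.7326


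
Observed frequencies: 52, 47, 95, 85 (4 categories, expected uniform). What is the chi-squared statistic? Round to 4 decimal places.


chi2 = sum((O-E)^2/E), E = total/4
total = 279, E = 279/4 = 69.75
(52 - 69.75)^2 / 69.75 = 315.0625 / 69.75 = 5041/1116 ≈ 4.517025
(47 - 69.75)^2 / 69.75 = 517.5625 / 69.75 = 8281/1116 ≈ 7.420251
(95 - 69.75)^2 / 69.75 = 637.5625 / 69.75 = 10201/1116 ≈ 9.140681
(85 - 69.75)^2 / 69.75 = 232.5625 / 69.75 = 3721/1116 ≈ 3.334229
chi2 = 6811/279 ≈ 24.412186

24.4122


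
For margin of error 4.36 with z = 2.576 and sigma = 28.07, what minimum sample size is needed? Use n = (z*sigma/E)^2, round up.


z*sigma/E = 2.576 * 28.07 / 4.36 ≈ 16.584477
(z*sigma/E)^2 ≈ 275.044879
round up: n = 276

276


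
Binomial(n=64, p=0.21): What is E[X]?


E[X] = n*p = 64 * 0.21 = 13.44

13.44


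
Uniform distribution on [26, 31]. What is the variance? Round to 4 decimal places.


Var = (b-a)^2 / 12
(b-a)^2 = (31 - 26)^2 = 25
Var = 25/12 ≈ 2.083333

2.0833


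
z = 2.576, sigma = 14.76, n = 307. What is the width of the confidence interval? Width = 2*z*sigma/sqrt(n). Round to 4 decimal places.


width = 2*z*sigma/sqrt(n)
2*z*sigma = 2 * 2.576 * 14.76 = 76.04352
sqrt(307) ≈ 17.521415
width = 76.04352 / 17.521415 ≈ 4.340033

4.3400


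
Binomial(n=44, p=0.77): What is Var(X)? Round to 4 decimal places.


Var = n*p*(1-p) = 44 * 0.77 * 0.23 = 7.7924

7.7924


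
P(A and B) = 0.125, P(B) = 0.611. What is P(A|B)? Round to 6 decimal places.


P(A|B) = P(A and B) / P(B) = 0.125 / 0.611 = 125/611 ≈ 0.20458265

0.204583


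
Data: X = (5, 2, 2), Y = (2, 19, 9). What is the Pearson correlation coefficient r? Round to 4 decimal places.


r = sum((xi-xbar)(yi-ybar)) / sqrt(sum((xi-xbar)^2) * sum((yi-ybar)^2))
n = 3, xbar = 9/3 = 3, ybar = 30/3 = 10
Sxy = sum((xi-xbar)(yi-ybar)) = -24
Sxx = sum((xi-xbar)^2) = 6
Syy = sum((yi-ybar)^2) = 146
sqrt(Sxx*Syy) ≈ 29.597297
r = Sxy / sqrt(Sxx*Syy) = -24 / 29.597297 ≈ -0.810885

-0.8109


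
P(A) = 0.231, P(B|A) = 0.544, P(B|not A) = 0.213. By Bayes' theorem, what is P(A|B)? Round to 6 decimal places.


P(A|B) = P(B|A)*P(A) / P(B), P(B) = P(B|A)*P(A) + P(B|not A)*P(not A)
P(B|A)*P(A) = 0.544 * 0.231 = 0.125664
P(B|not A)*P(not A) = 0.213 * 0.769 = 0.163797
P(B) = 0.125664 + 0.163797 = 0.289461
P(A|B) = 0.125664 / 0.289461 ≈ 0.43413102

0.434131


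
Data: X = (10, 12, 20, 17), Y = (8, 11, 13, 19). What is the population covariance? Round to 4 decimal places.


Cov = (1/n)*sum((xi-xbar)(yi-ybar))
n = 4, xbar = 59/4 = 14.75, ybar = 51/4 = 12.75
sum((xi-xbar)(yi-ybar)) = 42.75
Cov = 42.75 / 4 = 10.6875

10.6875


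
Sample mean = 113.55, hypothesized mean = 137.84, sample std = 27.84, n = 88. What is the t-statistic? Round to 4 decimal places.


t = (xbar - mu0) / (s/sqrt(n))
xbar - mu0 = 113.55 - 137.84 = -24.29
sqrt(88) ≈ 9.38083152
s/sqrt(n) = 27.84 / 9.38083152 ≈ 2.96775397
t = -24.29 / 2.96775397 ≈ -8.184641

-8.1846


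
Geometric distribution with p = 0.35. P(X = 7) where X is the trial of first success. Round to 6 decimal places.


P = (1-p)^(k-1) * p
(1-p)^(k-1) = 0.65^6 ≈ 0.07541889
P = 0.07541889 * 0.35 ≈ 0.02639661

0.026397


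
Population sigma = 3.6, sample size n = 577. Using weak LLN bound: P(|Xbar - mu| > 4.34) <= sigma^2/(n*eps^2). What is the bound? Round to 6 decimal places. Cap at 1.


bound = min(1, sigma^2/(n*eps^2))
sigma^2 = 3.6^2 = 12.96
n*eps^2 = 577 * 4.34^2 = 577 * 18.8356 = 10868.1412
sigma^2/(n*eps^2) = 12.96 / 10868.1412 ≈ 0.00119248

0.001192


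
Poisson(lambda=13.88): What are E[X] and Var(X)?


E[X] = Var(X) = lambda = 13.88

13.88, 13.88


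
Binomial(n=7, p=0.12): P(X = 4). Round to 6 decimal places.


P = C(n,k) * p^k * (1-p)^(n-k)
C(7,4) = 35
p^k = 0.12^4 = 0.00020736
(1-p)^(n-k) = 0.88^3 = 0.681472
P = 35 * 0.00020736 * 0.681472 ≈ 0.004946

0.004946


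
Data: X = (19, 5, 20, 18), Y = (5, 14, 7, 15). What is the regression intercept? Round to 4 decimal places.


a = ybar - b*xbar, where b = sum((xi-xbar)(yi-ybar)) / sum((xi-xbar)^2)
n = 4, xbar = 62/4 = 15.5, ybar = 41/4 = 10.25
Sxy = sum((xi-xbar)(yi-ybar)) = -60.5
Sxx = sum((xi-xbar)^2) = 149
b = Sxy / Sxx = -121/298 ≈ -0.406040
a = 10.25 - (-0.406040) * 15.5 = 2465/149 ≈ 16.543624

16.5436


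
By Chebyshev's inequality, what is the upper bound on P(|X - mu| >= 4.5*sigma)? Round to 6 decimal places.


P <= 1/k^2
k^2 = 4.5^2 = 20.25
1/k^2 = 1 / 20.25 = 4/81 ≈ 0.04938272

0.049383


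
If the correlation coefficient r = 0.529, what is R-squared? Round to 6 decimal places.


R^2 = r^2 = (0.529)^2 = 0.279841

0.279841


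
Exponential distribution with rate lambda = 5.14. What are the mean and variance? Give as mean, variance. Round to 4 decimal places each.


mean = 1/lam, var = 1/lam^2
mean = 1 / 5.14 = 50/257 ≈ 0.194553
lam^2 = 5.14^2 = 26.4196
var = 1 / 26.4196 ≈ 0.037851

0.1946, 0.0379


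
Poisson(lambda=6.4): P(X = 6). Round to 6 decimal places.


P = e^(-lam) * lam^k / k!
e^(-6.4) ≈ 0.001661557
lam^k = 6.4^6 = 68719.476736
k! = 6! = 720
P = 0.001661557 * 68719.476736 / 720 ≈ 0.158585

0.158585


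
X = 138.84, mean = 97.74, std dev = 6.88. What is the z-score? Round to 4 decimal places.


z = (X - mu) / sigma
X - mu = 138.84 - 97.74 = 41.1
z = 41.1 / 6.88 = 2055/344 ≈ 5.973837

5.9738


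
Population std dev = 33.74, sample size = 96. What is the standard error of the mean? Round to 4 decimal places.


SE = sigma / sqrt(n)
sqrt(96) ≈ 9.797959
SE = 33.74 / 9.797959 ≈ 3.443574

3.4436


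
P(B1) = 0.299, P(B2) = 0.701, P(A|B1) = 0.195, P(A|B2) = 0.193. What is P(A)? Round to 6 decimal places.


P(A) = P(A|B1)*P(B1) + P(A|B2)*P(B2)
P(A|B1)*P(B1) = 0.195 * 0.299 = 0.058305
P(A|B2)*P(B2) = 0.193 * 0.701 = 0.135293
P(A) = 0.058305 + 0.135293 = 0.193598

0.193598


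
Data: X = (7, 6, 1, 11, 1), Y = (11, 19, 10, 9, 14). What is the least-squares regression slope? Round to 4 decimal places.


b = sum((xi-xbar)(yi-ybar)) / sum((xi-xbar)^2)
n = 5, xbar = 26/5 = 5.2, ybar = 63/5 = 12.6
Sxy = sum((xi-xbar)(yi-ybar)) = -13.6
Sxx = sum((xi-xbar)^2) = 72.8
b = Sxy / Sxx = -17/91 ≈ -0.186813

-0.1868


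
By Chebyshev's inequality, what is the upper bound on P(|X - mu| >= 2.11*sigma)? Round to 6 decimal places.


P <= 1/k^2
k^2 = 2.11^2 = 4.4521
1/k^2 = 1 / 4.4521 ≈ 0.22461310

0.224613


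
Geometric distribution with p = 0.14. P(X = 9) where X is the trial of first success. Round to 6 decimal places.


P = (1-p)^(k-1) * p
(1-p)^(k-1) = 0.86^8 ≈ 0.2992179
P = 0.2992179 * 0.14 ≈ 0.04189051

0.041891


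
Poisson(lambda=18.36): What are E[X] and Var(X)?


E[X] = Var(X) = lambda = 18.36

18.36, 18.36


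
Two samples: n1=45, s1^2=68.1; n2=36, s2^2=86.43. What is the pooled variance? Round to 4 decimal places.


sp^2 = ((n1-1)*s1^2 + (n2-1)*s2^2)/(n1+n2-2)
(n1-1)*s1^2 = 44 * 68.1 = 2996.4
(n2-1)*s2^2 = 35 * 86.43 = 3025.05
numerator = 2996.4 + 3025.05 = 6021.45
n1+n2-2 = 79
sp^2 = 6021.45 / 79 = 120429/1580 ≈ 76.220886

76.2209


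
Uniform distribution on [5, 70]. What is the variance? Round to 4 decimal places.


Var = (b-a)^2 / 12
(b-a)^2 = (70 - 5)^2 = 4225
Var = 4225/12 ≈ 352.083333

352.0833


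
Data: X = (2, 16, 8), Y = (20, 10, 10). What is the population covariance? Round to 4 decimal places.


Cov = (1/n)*sum((xi-xbar)(yi-ybar))
n = 3, xbar = 26/3 ≈ 8.666667, ybar = 40/3 ≈ 13.333333
sum((xi-xbar)(yi-ybar)) = -200/3 ≈ -66.666667
Cov = -66.666667 / 3 = -200/9 ≈ -22.222222

-22.2222
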